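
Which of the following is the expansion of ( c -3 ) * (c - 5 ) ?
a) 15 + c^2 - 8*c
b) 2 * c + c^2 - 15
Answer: a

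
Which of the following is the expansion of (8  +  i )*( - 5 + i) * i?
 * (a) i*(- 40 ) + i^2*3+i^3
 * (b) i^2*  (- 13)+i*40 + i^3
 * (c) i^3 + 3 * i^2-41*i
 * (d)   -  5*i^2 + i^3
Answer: a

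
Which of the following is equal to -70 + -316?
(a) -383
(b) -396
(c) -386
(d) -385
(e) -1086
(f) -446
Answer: c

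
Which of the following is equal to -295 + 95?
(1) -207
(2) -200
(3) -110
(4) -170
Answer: 2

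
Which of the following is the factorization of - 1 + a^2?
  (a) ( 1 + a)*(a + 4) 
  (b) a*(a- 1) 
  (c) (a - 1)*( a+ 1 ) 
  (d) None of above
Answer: c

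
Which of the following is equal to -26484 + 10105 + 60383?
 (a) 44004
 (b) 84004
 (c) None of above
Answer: a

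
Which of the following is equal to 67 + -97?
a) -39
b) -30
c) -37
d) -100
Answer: b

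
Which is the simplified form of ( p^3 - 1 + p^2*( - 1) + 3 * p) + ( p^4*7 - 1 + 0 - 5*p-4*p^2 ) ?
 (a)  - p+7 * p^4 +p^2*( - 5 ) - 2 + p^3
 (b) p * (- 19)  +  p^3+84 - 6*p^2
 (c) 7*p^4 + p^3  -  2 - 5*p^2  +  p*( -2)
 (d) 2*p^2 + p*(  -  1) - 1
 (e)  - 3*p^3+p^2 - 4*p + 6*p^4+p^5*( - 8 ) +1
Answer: c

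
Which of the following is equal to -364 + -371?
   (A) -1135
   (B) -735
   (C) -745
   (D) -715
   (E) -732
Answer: B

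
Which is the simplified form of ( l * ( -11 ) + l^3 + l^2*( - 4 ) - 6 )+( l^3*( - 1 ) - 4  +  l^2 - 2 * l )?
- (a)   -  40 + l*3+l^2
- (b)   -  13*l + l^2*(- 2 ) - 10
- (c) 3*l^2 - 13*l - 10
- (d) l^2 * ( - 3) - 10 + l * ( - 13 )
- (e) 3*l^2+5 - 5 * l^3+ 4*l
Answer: d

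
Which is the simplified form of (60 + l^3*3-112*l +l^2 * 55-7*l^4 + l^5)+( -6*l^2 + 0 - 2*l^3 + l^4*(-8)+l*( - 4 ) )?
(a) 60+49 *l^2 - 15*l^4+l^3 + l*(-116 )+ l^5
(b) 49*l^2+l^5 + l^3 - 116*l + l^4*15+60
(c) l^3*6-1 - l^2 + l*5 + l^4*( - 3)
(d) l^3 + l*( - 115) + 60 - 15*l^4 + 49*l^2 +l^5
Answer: a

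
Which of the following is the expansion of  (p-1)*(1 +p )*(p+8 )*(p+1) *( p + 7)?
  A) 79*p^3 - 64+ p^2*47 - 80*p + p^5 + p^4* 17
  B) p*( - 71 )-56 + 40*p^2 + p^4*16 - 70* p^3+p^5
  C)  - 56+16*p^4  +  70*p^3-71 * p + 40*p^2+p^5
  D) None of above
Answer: C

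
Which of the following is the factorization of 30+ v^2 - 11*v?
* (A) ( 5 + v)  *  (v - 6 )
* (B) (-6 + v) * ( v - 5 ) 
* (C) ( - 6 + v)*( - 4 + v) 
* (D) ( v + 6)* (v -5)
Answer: B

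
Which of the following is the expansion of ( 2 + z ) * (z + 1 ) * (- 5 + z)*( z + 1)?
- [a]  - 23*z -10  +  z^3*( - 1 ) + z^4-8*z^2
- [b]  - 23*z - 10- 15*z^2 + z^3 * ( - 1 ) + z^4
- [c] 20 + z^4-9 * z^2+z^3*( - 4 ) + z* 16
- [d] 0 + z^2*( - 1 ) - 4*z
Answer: b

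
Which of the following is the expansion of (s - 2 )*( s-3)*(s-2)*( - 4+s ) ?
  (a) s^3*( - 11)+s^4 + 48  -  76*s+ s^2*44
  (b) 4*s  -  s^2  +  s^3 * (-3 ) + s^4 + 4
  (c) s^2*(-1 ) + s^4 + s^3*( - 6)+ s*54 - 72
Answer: a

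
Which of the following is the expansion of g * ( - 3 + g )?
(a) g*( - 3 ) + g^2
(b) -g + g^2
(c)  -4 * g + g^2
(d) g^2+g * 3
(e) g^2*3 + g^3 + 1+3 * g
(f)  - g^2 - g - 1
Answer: a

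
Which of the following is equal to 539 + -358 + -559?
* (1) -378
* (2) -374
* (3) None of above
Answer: 1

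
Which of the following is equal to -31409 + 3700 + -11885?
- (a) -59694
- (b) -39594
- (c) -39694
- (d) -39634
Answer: b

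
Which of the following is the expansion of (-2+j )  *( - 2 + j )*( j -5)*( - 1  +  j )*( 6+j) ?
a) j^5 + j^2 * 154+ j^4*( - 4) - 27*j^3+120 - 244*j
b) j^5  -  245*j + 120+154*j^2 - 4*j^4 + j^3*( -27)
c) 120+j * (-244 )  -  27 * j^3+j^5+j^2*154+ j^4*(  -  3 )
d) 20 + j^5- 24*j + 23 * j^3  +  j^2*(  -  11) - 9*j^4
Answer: a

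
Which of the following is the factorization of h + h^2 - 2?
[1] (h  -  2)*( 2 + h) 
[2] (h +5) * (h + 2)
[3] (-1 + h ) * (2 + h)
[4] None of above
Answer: 3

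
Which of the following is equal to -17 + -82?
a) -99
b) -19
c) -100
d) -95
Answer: a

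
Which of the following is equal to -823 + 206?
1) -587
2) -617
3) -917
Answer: 2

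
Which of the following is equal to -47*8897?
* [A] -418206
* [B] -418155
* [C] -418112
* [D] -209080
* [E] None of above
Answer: E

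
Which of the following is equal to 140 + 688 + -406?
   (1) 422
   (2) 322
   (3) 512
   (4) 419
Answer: 1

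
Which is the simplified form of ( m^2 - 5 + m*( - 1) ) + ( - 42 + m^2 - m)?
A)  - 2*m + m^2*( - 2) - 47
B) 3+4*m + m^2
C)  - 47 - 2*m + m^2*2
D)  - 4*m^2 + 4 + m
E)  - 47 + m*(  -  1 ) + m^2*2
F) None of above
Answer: C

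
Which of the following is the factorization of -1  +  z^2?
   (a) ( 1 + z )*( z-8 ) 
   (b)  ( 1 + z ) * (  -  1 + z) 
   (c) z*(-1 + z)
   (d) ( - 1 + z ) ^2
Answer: b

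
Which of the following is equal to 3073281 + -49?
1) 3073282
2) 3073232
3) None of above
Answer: 2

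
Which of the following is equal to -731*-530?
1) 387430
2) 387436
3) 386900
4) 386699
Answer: 1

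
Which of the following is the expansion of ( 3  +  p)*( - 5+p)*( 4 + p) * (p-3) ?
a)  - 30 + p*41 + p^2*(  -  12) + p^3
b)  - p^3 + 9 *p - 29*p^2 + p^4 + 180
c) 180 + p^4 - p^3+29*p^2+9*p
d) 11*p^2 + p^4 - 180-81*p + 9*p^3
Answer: b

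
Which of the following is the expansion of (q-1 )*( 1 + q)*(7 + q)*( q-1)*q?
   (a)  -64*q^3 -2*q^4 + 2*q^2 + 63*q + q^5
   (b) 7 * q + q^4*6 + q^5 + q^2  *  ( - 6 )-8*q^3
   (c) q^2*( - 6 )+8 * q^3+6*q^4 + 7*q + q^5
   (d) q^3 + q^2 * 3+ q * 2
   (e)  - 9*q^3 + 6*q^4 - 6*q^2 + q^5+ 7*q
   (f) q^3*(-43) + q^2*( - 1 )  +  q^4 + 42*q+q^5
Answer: b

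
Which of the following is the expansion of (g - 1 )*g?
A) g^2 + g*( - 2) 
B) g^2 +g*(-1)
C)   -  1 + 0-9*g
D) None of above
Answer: B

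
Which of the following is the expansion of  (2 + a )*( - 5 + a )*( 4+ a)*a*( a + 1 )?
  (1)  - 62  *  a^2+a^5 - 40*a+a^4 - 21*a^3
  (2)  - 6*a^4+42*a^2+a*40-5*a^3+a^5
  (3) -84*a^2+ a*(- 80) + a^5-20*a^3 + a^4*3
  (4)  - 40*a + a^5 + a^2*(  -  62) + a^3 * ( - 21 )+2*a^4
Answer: 4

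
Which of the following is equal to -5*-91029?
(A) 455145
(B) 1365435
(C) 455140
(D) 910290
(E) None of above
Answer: A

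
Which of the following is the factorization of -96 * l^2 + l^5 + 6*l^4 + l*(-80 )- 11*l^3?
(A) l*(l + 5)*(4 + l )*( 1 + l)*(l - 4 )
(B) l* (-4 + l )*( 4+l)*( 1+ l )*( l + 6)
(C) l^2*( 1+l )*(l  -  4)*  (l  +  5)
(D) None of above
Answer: A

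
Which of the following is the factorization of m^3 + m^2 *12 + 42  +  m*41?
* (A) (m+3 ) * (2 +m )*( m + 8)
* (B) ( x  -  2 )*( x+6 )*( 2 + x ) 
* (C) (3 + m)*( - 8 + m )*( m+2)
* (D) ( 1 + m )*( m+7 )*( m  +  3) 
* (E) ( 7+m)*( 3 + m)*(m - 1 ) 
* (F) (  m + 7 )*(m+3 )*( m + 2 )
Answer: F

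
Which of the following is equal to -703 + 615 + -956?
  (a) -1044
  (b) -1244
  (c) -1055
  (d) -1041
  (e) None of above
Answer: a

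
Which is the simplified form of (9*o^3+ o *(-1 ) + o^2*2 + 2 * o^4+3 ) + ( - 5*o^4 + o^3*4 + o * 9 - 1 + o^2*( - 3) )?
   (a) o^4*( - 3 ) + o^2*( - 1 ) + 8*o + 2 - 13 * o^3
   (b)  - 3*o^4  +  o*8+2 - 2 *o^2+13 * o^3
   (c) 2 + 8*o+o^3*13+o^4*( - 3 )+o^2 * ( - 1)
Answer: c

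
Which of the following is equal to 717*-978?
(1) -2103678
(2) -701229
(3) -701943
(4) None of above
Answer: 4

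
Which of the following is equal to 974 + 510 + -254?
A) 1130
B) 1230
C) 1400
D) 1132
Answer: B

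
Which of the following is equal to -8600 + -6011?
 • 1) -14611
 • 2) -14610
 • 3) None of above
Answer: 1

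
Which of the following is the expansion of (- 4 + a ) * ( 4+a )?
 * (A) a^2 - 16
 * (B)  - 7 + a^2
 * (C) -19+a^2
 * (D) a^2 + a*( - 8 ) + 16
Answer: A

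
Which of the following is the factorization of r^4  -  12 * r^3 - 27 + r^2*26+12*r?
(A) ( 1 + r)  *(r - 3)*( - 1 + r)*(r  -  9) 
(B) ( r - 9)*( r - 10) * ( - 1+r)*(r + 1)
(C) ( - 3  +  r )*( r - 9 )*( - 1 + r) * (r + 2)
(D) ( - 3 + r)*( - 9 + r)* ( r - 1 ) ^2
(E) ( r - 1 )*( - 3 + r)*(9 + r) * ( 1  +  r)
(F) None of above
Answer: A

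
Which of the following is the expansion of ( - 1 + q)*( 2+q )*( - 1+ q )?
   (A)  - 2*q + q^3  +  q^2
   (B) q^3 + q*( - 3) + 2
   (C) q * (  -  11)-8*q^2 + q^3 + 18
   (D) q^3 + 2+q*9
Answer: B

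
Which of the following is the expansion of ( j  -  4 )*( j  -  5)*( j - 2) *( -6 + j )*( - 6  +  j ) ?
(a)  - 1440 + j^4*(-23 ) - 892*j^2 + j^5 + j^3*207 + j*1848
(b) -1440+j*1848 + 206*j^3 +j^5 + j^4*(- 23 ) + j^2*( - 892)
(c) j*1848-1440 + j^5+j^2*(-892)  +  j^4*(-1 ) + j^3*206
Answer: b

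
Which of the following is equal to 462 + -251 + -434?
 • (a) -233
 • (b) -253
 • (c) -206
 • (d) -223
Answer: d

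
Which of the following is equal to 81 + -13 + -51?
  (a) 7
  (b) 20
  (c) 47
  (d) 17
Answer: d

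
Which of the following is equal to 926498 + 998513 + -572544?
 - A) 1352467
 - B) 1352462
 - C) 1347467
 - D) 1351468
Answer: A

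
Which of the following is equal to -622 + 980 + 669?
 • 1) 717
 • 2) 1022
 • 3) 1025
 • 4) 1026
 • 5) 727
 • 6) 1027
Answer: 6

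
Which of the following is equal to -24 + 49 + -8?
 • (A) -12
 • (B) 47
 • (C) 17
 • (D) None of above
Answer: C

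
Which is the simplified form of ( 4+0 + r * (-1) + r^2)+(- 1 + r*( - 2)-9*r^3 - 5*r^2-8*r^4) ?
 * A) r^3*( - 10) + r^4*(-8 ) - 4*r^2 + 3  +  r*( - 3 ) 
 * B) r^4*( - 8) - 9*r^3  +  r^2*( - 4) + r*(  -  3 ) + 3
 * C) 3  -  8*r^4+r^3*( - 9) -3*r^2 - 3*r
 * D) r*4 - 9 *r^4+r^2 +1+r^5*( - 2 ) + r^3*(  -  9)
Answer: B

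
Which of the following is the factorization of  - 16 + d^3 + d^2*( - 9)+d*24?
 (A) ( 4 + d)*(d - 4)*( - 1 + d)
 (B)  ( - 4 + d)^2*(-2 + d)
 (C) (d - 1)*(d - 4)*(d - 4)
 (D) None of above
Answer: C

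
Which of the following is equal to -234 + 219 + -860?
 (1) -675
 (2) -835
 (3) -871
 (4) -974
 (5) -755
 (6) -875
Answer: 6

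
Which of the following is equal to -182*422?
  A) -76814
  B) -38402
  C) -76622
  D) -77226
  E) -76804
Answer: E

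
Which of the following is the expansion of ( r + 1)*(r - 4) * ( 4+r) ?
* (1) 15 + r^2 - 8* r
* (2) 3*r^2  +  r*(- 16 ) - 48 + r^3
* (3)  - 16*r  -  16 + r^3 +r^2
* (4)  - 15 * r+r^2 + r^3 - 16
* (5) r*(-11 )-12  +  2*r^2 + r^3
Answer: 3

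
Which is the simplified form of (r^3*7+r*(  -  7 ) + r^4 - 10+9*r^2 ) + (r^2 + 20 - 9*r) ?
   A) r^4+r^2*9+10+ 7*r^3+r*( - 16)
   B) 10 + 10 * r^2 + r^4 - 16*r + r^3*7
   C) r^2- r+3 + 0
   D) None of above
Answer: B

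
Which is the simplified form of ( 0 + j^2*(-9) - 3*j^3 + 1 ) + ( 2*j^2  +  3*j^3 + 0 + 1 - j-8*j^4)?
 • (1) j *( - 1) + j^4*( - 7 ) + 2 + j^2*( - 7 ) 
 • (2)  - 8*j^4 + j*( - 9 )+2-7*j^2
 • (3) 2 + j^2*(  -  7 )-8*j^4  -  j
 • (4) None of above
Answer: 3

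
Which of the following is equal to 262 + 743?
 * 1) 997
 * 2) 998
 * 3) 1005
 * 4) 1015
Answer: 3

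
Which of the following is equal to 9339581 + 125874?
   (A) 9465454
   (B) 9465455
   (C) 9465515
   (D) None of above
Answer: B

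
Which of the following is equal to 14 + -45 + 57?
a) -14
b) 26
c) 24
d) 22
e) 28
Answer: b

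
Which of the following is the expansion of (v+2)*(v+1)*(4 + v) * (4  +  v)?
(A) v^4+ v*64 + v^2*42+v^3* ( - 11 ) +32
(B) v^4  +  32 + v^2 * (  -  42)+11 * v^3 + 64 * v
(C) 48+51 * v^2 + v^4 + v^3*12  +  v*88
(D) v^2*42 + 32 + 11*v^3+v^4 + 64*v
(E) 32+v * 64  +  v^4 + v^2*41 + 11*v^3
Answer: D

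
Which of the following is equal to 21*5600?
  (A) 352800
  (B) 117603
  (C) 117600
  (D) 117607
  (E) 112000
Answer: C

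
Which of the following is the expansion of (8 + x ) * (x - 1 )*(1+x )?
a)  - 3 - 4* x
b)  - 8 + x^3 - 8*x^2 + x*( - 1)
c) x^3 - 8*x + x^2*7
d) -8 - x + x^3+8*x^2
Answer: d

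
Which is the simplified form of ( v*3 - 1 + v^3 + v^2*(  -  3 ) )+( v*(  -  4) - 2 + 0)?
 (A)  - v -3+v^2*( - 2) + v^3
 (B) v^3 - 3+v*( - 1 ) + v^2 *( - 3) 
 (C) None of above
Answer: B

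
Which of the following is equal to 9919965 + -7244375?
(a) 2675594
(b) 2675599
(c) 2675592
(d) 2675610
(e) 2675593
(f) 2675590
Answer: f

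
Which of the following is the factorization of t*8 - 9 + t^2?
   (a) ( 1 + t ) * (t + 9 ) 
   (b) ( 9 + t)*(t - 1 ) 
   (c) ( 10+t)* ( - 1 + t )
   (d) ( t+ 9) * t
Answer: b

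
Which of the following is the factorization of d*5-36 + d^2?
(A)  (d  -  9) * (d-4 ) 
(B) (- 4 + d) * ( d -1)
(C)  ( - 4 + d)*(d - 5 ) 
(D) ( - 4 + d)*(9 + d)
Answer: D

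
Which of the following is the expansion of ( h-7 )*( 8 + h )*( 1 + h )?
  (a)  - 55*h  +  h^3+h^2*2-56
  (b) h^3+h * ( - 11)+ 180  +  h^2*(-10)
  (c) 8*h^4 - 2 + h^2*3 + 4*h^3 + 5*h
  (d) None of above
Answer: a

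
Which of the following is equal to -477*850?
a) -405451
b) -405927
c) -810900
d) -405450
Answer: d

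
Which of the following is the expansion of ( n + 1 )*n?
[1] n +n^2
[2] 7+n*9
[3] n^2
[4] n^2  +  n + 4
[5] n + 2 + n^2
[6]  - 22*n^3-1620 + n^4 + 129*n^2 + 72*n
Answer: 1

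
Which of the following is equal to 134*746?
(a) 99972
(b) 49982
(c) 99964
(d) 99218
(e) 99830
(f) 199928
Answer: c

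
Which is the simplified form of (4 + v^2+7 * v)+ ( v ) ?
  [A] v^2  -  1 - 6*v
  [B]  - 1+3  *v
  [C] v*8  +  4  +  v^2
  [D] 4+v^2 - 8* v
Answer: C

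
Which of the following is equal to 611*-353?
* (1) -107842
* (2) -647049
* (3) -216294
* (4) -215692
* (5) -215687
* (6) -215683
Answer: 6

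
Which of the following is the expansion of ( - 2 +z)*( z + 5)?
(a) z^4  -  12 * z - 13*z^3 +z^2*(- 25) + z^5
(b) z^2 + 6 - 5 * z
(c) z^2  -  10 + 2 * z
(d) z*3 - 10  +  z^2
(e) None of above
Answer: d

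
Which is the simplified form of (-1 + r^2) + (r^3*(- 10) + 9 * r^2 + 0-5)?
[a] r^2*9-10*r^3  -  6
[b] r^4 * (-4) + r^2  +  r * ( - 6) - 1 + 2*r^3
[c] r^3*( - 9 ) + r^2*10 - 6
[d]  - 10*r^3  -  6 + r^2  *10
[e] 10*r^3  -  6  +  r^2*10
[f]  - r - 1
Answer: d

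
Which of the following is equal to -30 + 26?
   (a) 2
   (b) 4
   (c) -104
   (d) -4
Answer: d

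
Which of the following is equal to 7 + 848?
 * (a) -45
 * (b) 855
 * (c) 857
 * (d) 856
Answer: b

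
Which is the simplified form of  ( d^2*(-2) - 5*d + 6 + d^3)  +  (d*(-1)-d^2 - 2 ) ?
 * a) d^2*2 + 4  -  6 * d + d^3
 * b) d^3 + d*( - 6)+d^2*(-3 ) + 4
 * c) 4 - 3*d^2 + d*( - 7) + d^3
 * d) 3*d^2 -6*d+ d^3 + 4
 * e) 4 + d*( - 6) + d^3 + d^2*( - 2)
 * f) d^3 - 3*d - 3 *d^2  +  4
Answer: b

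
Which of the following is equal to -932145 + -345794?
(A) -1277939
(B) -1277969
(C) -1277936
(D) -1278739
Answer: A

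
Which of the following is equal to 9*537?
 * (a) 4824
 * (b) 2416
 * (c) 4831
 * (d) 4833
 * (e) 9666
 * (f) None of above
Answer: d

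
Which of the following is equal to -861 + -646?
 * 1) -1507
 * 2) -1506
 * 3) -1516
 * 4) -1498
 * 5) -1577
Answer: 1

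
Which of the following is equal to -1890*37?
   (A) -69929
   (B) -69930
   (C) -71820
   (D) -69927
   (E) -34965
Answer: B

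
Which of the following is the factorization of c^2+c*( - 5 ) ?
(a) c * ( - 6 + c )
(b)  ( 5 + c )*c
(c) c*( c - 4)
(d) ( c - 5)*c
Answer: d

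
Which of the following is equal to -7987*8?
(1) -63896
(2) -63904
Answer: 1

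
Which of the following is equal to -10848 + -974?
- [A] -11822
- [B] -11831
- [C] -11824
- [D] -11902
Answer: A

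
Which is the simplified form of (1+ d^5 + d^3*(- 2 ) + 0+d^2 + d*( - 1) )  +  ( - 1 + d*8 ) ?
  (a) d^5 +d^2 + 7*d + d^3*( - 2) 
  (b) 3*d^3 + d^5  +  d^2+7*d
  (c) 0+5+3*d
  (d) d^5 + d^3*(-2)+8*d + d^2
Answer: a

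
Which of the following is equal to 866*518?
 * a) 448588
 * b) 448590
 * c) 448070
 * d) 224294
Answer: a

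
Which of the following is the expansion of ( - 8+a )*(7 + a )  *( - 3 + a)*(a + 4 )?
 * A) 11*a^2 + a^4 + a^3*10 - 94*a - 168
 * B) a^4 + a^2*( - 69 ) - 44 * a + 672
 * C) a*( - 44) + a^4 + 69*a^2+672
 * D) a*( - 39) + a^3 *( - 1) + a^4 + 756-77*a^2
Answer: B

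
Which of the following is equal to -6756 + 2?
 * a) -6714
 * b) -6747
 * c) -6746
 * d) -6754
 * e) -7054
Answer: d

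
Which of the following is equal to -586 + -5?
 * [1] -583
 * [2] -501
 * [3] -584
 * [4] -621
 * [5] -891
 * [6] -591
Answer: 6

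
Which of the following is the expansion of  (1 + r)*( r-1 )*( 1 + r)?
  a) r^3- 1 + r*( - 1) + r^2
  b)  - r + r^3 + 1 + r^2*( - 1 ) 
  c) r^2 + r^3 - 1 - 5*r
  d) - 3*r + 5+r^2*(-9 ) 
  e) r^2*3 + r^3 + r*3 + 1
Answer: a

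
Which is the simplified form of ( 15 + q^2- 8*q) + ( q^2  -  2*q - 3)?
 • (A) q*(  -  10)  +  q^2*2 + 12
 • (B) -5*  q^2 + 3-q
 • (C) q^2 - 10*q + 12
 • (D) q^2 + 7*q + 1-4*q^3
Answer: A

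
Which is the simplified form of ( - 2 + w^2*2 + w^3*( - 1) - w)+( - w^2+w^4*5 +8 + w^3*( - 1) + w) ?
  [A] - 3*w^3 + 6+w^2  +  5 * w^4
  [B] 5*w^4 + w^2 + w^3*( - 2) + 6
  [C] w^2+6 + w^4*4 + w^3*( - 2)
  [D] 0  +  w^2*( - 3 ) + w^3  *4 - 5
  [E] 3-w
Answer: B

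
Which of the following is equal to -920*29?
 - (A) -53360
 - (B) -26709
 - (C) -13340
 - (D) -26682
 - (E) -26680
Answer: E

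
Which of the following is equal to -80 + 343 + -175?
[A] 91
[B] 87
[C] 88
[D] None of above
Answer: C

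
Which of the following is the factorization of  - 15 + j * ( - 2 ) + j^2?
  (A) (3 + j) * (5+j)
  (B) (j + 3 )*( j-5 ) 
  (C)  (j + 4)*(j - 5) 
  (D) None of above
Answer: B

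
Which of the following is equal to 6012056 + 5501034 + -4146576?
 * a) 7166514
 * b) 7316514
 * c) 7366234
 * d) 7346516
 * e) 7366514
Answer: e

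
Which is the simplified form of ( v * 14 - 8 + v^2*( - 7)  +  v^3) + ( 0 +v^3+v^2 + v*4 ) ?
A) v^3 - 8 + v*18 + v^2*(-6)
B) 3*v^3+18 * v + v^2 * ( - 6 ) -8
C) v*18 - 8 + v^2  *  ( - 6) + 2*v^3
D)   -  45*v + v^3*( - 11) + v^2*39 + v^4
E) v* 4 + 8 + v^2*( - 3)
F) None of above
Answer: C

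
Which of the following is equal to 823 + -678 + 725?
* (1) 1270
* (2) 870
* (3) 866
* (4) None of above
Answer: 2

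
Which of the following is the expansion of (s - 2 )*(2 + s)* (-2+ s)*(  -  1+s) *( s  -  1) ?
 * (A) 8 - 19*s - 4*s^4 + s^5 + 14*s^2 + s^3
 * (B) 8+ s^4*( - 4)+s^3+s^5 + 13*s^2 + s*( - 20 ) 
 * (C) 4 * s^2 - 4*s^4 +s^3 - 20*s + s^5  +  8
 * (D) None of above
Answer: D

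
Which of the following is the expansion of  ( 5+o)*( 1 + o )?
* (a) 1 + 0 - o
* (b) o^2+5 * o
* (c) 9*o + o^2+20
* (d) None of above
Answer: d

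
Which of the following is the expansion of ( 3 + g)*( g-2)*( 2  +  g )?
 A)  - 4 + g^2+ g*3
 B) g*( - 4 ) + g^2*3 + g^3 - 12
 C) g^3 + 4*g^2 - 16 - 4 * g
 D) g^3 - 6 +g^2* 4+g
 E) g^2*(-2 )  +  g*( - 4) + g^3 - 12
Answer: B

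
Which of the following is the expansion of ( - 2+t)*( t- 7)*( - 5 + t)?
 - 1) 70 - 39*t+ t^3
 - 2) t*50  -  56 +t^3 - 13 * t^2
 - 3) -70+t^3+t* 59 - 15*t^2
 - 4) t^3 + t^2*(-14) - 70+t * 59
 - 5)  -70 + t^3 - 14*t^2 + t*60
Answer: 4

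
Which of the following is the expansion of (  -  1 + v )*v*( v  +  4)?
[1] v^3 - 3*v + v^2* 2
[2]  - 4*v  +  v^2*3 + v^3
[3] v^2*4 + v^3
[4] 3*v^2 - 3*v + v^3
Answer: 2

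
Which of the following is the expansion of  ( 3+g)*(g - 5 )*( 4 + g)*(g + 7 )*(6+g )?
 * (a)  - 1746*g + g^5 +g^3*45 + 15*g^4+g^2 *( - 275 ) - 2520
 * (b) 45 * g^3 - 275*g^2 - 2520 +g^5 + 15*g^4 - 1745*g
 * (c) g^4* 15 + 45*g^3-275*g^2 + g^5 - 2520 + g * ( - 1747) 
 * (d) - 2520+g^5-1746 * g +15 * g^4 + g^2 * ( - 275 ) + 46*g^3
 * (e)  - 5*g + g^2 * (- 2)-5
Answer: a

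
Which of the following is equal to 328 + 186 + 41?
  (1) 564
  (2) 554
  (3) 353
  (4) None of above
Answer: 4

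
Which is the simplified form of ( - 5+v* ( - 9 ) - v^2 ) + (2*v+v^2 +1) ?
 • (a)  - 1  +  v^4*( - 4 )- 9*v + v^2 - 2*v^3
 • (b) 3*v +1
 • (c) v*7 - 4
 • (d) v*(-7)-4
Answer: d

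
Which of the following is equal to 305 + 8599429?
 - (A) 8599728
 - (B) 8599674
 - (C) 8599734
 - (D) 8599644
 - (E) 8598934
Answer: C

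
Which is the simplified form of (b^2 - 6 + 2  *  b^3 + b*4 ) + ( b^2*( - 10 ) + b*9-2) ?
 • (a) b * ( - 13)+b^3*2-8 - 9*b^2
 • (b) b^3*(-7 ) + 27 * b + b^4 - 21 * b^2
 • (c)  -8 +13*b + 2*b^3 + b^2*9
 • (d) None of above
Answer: d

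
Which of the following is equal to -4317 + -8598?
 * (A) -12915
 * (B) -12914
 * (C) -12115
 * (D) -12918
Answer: A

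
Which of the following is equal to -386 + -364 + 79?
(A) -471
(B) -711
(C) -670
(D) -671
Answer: D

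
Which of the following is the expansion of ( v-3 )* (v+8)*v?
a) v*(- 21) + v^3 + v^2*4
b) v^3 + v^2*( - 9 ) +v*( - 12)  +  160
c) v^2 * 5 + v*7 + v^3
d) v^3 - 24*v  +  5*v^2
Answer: d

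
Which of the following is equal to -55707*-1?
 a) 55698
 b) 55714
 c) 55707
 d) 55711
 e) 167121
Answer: c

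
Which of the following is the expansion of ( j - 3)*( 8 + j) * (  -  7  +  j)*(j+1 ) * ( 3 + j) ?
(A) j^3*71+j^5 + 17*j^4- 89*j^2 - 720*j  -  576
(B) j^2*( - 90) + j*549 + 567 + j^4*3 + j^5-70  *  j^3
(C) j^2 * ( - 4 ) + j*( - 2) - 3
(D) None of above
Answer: D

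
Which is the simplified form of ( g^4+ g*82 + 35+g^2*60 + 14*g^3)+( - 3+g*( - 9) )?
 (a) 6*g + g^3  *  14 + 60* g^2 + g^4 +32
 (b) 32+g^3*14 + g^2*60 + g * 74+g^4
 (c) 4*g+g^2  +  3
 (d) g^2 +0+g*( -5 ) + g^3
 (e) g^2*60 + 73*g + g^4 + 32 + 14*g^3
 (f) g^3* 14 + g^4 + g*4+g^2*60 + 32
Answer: e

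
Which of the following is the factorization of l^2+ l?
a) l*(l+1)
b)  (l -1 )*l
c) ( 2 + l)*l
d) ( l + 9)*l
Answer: a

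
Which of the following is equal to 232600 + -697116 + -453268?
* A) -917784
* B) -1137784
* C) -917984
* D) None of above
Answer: A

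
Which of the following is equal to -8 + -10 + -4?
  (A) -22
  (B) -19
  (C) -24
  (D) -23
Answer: A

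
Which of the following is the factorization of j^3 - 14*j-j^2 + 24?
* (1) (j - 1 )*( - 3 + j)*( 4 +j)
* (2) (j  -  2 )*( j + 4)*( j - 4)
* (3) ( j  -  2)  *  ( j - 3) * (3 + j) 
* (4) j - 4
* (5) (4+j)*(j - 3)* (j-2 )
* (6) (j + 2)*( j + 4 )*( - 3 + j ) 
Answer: 5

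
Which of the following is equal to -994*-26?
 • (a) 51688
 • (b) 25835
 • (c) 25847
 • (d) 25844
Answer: d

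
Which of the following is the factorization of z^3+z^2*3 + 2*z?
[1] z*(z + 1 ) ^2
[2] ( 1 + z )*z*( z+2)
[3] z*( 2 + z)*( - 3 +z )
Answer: 2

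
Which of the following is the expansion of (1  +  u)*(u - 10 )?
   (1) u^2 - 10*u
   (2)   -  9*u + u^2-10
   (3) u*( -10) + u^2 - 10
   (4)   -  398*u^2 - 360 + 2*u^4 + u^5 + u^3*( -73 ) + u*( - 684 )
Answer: 2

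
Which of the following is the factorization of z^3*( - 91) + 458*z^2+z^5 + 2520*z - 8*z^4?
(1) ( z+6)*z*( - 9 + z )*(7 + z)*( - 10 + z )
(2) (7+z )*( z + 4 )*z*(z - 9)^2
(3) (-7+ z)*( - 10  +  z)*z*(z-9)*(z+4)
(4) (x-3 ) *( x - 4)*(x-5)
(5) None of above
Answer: 5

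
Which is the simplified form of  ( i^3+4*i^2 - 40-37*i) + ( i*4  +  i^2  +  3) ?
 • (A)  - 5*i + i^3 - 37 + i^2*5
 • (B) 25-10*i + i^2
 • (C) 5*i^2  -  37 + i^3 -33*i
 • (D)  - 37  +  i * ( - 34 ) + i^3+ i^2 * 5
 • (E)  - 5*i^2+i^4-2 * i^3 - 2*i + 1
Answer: C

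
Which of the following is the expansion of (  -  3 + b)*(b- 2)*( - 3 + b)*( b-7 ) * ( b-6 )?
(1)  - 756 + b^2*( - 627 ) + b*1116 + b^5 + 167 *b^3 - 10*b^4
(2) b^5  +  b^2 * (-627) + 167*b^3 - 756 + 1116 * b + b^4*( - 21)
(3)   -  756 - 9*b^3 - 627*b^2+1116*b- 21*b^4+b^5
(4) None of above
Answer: 2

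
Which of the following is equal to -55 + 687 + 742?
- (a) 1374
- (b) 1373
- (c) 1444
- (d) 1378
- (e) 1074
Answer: a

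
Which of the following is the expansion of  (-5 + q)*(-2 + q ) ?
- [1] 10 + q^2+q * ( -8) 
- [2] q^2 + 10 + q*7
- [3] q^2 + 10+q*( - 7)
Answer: 3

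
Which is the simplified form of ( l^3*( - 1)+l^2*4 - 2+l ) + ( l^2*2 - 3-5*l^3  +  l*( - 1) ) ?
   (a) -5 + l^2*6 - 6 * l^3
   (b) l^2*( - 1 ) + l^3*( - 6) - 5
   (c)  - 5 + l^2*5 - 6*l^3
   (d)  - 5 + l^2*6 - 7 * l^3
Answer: a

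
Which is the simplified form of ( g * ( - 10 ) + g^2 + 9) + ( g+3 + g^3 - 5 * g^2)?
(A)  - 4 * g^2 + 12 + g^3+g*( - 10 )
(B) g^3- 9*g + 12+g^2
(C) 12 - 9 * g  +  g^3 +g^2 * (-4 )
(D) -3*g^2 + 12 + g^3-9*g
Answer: C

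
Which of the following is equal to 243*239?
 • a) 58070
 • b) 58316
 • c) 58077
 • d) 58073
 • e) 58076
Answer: c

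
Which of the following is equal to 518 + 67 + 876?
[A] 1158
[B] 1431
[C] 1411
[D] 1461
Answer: D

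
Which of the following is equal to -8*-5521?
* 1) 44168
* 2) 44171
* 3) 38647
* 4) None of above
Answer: 1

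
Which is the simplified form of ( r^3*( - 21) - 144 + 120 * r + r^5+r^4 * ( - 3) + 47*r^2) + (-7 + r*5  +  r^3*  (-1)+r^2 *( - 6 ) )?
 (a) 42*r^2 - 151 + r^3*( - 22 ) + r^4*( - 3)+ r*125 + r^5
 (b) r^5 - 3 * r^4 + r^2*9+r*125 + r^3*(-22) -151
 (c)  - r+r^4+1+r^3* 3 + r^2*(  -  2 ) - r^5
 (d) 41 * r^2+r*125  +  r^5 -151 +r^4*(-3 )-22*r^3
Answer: d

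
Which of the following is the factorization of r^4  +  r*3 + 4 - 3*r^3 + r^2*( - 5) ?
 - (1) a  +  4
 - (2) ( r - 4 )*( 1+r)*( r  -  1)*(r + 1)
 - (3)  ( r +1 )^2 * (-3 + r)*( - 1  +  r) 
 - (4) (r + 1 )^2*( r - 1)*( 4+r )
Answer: 2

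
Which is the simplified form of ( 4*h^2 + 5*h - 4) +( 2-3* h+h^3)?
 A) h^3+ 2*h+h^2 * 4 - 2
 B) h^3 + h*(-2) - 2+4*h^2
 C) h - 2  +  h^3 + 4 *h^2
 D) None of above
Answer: A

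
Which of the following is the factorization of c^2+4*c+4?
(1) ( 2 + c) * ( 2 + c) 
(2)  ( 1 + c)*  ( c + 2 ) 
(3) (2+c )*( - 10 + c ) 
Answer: 1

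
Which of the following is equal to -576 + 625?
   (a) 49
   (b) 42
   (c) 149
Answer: a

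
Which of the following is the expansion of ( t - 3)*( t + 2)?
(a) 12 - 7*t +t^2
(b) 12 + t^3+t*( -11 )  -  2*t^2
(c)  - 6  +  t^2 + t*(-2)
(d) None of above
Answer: d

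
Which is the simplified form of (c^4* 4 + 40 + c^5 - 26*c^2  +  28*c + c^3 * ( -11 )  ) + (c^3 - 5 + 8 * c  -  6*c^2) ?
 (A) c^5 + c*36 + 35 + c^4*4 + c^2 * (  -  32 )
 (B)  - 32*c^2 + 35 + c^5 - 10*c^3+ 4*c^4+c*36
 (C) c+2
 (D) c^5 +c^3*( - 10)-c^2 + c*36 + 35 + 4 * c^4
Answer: B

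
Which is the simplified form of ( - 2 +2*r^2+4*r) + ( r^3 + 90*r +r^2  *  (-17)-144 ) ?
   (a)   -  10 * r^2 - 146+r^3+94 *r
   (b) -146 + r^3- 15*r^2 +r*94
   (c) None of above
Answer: b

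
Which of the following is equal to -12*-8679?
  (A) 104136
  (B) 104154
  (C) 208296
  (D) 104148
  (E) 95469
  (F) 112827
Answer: D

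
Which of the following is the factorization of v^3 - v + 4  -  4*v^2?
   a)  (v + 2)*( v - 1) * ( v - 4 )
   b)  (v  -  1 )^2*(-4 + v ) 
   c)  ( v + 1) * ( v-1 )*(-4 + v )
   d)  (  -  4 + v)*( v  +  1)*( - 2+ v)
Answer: c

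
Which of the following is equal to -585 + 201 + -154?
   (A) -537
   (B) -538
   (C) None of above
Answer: B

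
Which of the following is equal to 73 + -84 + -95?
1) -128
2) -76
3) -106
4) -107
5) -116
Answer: 3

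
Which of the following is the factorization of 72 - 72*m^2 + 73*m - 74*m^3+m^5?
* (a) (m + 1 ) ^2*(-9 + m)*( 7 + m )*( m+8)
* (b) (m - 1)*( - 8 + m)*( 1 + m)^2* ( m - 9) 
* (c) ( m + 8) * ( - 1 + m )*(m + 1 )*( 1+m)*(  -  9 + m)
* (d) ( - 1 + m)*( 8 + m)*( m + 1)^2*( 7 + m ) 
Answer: c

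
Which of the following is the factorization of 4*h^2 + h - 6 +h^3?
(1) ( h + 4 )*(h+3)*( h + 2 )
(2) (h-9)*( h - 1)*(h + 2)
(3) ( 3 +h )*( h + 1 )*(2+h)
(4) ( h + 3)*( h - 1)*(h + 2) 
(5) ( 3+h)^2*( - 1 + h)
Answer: 4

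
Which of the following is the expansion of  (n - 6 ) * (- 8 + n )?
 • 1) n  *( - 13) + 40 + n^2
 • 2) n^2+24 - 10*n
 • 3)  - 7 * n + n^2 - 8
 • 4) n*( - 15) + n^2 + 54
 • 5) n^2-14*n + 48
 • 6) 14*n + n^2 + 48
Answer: 5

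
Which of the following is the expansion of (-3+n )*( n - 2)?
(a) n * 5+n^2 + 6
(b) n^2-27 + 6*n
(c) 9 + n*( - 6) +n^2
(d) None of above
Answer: d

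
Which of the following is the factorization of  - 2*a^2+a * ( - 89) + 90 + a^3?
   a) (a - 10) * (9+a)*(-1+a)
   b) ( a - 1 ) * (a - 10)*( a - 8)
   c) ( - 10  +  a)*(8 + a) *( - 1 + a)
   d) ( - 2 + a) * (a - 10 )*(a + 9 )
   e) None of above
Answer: a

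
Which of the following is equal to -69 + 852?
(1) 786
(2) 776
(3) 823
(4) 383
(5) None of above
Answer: 5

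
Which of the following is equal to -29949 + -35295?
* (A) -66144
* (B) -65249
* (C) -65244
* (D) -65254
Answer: C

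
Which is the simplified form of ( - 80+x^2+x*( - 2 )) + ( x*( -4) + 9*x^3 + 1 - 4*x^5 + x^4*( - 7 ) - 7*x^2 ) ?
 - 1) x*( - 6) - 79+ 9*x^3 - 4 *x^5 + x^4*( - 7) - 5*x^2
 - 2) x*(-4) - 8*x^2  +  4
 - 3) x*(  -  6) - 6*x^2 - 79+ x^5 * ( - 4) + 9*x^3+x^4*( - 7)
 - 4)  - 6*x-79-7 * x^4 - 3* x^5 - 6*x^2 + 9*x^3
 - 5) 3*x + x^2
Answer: 3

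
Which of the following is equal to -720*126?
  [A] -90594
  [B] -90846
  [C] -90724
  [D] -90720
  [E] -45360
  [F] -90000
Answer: D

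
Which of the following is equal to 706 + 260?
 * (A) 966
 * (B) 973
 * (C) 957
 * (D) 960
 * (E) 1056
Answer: A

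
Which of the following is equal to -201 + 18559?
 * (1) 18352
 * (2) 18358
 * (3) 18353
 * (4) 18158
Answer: 2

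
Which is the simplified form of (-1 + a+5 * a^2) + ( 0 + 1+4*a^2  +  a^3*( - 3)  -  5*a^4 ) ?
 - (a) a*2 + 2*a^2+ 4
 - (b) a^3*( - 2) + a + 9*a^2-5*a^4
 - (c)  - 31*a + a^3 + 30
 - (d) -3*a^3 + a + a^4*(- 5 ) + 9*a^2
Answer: d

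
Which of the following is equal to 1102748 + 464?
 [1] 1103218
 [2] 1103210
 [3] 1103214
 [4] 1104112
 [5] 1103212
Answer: 5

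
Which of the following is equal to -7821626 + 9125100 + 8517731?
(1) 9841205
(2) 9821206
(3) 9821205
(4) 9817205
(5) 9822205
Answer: 3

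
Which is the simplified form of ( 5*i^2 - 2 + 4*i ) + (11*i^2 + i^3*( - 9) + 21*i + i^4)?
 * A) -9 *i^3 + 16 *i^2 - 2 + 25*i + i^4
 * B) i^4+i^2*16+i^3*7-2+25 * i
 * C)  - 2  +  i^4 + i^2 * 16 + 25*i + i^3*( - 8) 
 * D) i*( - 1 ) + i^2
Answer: A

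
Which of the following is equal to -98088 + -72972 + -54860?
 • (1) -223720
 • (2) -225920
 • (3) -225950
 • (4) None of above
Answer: 2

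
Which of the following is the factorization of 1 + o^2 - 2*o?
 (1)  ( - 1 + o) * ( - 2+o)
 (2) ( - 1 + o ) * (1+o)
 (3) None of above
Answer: 3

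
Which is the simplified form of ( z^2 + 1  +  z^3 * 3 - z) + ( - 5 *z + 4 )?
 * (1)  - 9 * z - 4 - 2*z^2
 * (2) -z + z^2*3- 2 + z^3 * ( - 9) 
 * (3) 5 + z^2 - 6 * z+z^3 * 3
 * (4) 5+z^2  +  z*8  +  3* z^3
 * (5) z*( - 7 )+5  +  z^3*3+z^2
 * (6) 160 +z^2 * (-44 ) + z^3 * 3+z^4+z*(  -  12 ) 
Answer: 3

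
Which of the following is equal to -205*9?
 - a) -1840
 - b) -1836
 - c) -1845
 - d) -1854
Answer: c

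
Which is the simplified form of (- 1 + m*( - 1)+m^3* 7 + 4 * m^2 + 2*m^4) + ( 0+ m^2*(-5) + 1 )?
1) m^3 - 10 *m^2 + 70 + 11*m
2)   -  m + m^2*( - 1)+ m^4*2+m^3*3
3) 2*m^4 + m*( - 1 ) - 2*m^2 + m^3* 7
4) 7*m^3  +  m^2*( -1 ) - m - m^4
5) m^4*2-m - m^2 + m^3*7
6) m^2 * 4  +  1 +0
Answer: 5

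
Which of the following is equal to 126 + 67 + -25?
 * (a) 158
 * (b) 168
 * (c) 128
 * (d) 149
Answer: b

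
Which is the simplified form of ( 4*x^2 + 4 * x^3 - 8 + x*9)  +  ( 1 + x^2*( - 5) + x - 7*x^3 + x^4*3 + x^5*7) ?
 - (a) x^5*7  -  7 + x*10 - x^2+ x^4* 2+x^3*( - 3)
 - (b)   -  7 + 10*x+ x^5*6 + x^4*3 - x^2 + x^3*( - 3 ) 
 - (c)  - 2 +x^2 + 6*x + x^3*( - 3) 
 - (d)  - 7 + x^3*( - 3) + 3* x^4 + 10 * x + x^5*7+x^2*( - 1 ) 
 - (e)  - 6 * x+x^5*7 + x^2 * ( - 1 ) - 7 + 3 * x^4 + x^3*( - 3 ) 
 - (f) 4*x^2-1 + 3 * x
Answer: d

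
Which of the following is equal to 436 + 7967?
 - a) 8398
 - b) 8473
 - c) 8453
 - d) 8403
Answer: d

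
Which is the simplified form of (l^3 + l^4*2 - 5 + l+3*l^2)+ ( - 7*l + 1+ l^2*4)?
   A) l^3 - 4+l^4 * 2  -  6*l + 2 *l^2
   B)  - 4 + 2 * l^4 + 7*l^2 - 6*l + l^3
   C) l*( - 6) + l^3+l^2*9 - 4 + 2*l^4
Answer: B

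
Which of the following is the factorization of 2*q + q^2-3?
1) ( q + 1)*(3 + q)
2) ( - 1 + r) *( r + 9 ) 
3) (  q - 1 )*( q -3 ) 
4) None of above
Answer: 4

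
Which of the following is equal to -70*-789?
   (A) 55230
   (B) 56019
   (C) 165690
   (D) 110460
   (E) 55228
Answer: A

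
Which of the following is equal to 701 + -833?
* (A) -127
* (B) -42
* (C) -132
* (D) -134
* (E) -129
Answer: C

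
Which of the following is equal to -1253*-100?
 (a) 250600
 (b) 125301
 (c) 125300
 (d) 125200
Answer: c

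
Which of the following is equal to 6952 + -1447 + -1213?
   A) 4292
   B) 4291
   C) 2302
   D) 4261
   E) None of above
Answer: A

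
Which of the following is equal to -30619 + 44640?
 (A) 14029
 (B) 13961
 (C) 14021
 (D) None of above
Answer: C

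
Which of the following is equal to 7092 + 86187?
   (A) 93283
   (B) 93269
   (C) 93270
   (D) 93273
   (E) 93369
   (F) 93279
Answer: F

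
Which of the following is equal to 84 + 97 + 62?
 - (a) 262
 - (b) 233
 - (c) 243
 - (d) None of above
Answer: c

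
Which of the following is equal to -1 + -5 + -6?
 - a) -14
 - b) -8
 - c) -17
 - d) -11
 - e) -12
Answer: e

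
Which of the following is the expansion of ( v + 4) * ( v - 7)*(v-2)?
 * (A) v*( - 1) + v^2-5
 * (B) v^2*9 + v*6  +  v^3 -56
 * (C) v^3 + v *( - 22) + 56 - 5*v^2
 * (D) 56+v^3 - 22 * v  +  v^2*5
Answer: C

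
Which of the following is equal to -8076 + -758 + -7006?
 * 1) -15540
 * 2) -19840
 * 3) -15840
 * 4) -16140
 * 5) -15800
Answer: 3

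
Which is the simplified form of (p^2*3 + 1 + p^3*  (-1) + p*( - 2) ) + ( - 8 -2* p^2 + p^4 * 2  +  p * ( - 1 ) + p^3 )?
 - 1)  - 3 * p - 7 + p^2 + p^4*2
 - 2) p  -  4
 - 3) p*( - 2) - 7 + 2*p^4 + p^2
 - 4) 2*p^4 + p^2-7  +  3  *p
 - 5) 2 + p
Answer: 1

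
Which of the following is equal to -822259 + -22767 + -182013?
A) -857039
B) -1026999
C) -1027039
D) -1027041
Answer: C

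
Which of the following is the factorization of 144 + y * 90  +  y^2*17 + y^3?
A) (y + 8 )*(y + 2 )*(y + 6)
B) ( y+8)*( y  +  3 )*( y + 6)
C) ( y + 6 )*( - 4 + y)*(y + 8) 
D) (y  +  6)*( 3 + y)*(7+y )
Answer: B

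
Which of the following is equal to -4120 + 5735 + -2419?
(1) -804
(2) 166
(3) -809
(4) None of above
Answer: 1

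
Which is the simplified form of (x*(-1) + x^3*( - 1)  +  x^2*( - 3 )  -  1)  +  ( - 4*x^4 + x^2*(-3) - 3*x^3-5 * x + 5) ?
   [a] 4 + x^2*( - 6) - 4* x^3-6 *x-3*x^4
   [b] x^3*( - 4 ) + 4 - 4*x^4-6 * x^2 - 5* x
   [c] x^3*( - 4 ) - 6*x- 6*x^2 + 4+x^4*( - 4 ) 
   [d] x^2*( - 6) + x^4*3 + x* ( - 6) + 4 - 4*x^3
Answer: c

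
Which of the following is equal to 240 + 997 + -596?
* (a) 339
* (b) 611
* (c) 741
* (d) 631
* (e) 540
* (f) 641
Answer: f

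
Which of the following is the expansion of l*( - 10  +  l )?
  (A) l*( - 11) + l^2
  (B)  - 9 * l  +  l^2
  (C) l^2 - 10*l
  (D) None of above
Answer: C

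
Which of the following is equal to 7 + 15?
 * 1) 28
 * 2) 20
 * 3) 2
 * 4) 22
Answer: 4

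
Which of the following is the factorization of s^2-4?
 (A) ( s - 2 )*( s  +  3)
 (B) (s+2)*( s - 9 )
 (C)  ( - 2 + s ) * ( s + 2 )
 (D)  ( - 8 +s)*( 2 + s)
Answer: C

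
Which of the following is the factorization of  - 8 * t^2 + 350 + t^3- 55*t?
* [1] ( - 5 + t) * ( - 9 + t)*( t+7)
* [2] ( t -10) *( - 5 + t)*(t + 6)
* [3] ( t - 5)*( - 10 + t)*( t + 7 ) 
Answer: 3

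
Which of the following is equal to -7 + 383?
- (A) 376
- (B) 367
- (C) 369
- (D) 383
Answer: A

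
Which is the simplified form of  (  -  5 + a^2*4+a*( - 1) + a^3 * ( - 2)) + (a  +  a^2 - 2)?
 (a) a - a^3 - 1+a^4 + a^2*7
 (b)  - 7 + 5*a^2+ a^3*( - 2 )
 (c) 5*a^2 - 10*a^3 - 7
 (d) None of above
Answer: b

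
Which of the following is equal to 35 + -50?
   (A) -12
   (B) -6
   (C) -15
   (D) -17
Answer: C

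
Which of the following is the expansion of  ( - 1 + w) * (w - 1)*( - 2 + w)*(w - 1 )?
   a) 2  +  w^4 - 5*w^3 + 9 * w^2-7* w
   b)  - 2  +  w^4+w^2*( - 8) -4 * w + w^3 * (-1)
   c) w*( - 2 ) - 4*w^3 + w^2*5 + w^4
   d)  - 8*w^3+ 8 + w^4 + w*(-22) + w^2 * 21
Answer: a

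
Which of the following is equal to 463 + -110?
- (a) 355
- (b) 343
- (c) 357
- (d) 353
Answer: d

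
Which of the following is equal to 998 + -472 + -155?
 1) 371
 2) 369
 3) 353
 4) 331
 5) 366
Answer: 1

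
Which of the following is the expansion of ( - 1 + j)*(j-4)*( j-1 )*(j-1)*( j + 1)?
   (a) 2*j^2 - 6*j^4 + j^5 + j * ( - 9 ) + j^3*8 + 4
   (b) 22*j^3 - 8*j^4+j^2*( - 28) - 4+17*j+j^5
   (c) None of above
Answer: a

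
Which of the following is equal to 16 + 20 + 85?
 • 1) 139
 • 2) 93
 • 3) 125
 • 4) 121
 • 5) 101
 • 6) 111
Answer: 4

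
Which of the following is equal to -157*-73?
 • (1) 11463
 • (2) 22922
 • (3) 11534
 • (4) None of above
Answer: 4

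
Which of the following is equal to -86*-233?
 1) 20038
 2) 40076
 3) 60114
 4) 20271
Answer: 1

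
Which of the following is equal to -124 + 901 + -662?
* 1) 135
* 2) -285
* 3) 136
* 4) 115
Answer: 4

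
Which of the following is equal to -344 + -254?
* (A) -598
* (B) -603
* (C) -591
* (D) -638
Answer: A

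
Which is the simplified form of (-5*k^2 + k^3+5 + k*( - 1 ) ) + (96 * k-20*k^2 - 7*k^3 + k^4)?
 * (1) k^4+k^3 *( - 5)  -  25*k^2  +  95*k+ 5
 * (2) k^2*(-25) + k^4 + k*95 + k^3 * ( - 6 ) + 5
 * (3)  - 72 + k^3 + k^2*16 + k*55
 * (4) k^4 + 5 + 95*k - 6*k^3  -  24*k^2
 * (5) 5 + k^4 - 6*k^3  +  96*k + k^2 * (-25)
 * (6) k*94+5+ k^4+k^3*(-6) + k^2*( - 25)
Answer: 2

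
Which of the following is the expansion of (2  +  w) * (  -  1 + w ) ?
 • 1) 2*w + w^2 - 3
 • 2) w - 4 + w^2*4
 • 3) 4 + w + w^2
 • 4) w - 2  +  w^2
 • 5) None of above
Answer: 4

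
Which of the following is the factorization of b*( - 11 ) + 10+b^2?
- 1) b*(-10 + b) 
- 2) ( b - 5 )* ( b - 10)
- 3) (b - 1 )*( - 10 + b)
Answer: 3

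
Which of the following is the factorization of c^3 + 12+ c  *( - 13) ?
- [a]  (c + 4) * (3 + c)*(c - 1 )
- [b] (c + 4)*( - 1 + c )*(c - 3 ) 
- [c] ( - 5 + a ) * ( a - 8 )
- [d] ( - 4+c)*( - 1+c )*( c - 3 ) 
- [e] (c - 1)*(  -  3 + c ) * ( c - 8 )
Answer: b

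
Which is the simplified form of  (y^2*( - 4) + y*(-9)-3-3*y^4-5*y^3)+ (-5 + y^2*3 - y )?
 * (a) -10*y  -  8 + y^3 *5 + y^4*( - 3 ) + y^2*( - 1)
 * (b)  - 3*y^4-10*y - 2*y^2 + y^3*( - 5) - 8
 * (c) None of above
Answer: c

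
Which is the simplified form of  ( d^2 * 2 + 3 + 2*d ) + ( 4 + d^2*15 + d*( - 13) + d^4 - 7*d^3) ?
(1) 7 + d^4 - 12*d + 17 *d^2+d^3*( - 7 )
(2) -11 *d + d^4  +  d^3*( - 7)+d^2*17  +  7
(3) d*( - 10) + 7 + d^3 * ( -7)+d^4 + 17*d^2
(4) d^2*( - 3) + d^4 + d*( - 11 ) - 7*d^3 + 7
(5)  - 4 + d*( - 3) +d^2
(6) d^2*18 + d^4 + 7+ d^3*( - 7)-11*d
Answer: 2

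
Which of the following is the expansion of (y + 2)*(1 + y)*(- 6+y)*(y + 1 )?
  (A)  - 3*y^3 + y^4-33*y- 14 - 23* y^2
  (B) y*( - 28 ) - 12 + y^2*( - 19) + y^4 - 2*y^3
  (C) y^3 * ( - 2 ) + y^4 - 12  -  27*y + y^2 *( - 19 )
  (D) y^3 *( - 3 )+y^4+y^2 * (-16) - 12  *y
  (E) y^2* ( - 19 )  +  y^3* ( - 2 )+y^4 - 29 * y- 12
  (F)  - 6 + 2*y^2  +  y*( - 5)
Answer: B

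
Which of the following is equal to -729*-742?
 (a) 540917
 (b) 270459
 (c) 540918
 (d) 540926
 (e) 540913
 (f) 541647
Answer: c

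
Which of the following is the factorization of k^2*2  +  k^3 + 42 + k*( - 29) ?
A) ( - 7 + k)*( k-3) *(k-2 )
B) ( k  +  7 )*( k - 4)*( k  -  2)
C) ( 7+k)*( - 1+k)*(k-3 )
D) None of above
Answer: D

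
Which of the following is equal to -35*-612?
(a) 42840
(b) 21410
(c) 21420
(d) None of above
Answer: c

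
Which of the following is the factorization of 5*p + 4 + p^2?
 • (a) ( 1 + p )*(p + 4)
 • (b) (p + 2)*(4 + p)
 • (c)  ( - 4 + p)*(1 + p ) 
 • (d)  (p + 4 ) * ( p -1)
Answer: a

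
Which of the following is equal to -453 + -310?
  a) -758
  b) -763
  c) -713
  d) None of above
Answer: b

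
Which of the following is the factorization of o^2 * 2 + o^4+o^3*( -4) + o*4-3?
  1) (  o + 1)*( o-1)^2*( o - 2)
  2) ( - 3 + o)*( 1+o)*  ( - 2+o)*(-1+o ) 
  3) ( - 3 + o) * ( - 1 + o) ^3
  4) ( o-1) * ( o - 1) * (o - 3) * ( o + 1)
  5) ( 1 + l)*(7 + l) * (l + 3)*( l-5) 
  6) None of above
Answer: 4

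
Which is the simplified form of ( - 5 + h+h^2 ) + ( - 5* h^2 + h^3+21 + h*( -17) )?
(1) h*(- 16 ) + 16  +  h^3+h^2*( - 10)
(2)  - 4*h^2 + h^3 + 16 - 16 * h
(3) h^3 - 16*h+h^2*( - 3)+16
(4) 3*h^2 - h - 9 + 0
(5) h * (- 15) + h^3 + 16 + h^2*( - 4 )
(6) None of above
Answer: 2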